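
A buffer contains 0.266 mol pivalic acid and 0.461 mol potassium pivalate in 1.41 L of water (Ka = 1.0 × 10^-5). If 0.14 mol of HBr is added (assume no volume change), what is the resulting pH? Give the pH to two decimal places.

pH = 4.90

Added H+ converts (CH3)3CCOO- to (CH3)3CCOOH: (CH3)3CCOOH → 0.406 mol, (CH3)3CCOO- → 0.321 mol.
pKa = −log(1.0 × 10^-5) = 5.000
pH = pKa + log(n_(CH3)3CCOO-/n_(CH3)3CCOOH) = 5.000 + log(0.321/0.406) = 5.000 + (-0.102)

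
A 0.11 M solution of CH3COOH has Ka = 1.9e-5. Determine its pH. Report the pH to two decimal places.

pH = 2.84

CH3COOH ⇌ CH3COO- + H+
From the ICE table, Ka = x²/(0.11 − x) = 1.9 × 10^-5.
Neglecting x in the denominator: x = √(1.9 × 10^-5 × 0.11) = 1.45 × 10^-3 M
(x/C₀ = 1.3% < 5%, so the approximation holds.)
pH = −log(1.45 × 10^-3) = 2.84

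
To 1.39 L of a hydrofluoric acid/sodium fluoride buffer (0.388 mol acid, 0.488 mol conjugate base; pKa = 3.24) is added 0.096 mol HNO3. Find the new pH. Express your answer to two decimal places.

pH = 3.15

After neutralization: n(HF) = 0.484 mol, n(F-) = 0.392 mol.
pH = pKa + log([A⁻]/[HA]) = 3.24 + log(0.392/0.484) = 3.24 -0.092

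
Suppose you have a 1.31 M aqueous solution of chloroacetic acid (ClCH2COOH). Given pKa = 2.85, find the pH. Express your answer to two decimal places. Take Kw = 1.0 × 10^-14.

pH = 1.37

ClCH2COOH ⇌ ClCH2COO- + H+
Ka = 10^(−2.85) = 1.41 × 10^-3
Let x = [H+] at equilibrium. Ka = x²/(1.31 − x).
Assume x ≪ 1.31: x ≈ √(1.41 × 10^-3 × 1.31) = 4.30 × 10^-2 M
Check: 3.3% ionized — well under 5%, approximation valid.
pH = −log[H+] = −log(4.30 × 10^-2) = 1.37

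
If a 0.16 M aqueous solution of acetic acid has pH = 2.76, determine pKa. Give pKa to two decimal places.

pKa = 4.72

[H+] = 10^(-2.76) = 1.74 × 10^-3 M
At equilibrium [HA] = 0.16 − 1.74 × 10^-3 = 1.58 × 10^-1 M
Ka = [H+][A-]/[HA] = (1.74 × 10^-3)² / 1.58 × 10^-1 = 1.92 × 10^-5
pKa = -log(1.92 × 10^-5) = 4.72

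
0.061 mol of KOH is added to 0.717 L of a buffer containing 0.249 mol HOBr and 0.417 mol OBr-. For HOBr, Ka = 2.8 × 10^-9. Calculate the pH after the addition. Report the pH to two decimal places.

pH = 8.96

After neutralization: n(HOBr) = 0.188 mol, n(OBr-) = 0.478 mol.
pKa = −log(2.8 × 10^-9) = 8.553
Henderson–Hasselbalch with mole ratio 0.478/0.188: pH = 8.553 + (+0.405)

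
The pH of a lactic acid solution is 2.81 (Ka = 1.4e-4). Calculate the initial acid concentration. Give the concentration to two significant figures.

[H+] = 10^(-2.81) = 1.55 × 10^-3 M = x
Ka = x²/(C₀ − x) ⇒ C₀ = x + x²/Ka
C₀ = 1.55 × 10^-3 + (1.55 × 10^-3)²/(1.4 × 10^-4) = 1.87 × 10^-2 M

C₀ = 1.9 × 10^-2 M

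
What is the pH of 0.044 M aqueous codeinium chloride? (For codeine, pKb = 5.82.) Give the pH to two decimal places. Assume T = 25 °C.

pH = 4.77

C18H22NO3+ is the conjugate acid of the weak base C18H21NO3.
Kb = 10^(−5.82) = 1.51 × 10^-6
Ka = Kw/Kb = 1.0×10^-14 / 1.51 × 10^-6 = 6.62 × 10^-9
Ka = x²/(0.044 − x) = 6.62 × 10^-9
Assume x ≪ 0.044: x ≈ √(6.62 × 10^-9 × 0.044) = 1.71 × 10^-5 M
(x/C₀ = 0.039% < 5%, so the approximation holds.)
pH = −log[H+] = −log(1.71 × 10^-5) = 4.77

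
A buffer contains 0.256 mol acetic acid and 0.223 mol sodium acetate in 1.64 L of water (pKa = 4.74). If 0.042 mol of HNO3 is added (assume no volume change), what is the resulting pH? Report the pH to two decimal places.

pH = 4.52

Added H+ converts CH3COO- to CH3COOH: CH3COOH → 0.298 mol, CH3COO- → 0.181 mol.
pH = pKa + log([A⁻]/[HA]) = 4.74 + log(0.181/0.298) = 4.74 -0.217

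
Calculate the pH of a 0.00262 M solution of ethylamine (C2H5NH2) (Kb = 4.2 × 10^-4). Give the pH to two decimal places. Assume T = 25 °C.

C2H5NH2 + H2O ⇌ C2H5NH3+ + OH-
From the ICE table, Kb = x²/(0.00262 − x) = 4.2 × 10^-4.
x is not negligible relative to C₀; solve x² + 0.00042·x − 1.1e-06 = 0.
x = [−0.00042 + √(0.00042² + 4.4e-06)]/2 = 8.60 × 10^-4 M
pOH = 3.07, so pH = 14.00 − pOH = 10.93

pH = 10.93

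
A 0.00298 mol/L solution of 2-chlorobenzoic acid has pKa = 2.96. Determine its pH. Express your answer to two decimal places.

ClC6H4COOH ⇌ ClC6H4COO- + H+
Ka = 10^(−2.96) = 1.10 × 10^-3
Ka = [H+]²/(0.00298 − [H+]) = 1.10 × 10^-3
[H+] is not negligible relative to C₀; solve [H+]² + 0.0011·[H+] − 3.28e-06 = 0.
[H+] = [−0.0011 + √(0.0011² + 1.31e-05)]/2 = 1.34 × 10^-3 M
pH = −log[H+] = −log(1.34 × 10^-3) = 2.87

pH = 2.87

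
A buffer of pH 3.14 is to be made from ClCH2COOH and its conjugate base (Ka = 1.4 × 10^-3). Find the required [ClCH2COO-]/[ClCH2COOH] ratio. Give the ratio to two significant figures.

ratio = 1.9

pKa = -log(1.4 × 10^-3) = 2.854
pH = pKa + log(r) ⇒ log(r) = 3.14 − 2.854 = +0.286
r = [ClCH2COO-]/[ClCH2COOH] = 10^(+0.286) = 1.93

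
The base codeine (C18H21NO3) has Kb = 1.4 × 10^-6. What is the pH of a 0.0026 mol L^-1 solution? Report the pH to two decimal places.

pH = 9.78

C18H21NO3 + H2O ⇌ C18H22NO3+ + OH-
Kb = [OH-]²/(0.0026 − [OH-]) = 1.4 × 10^-6
Assume [OH-] ≪ 0.0026: [OH-] ≈ √(1.4 × 10^-6 × 0.0026) = 6.03 × 10^-5 M
Check: 2.3% ionized — well under 5%, approximation valid.
pOH = 4.22, so pH = 14.00 − pOH = 9.78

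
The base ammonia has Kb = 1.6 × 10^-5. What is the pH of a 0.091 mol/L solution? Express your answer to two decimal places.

NH3 + H2O ⇌ NH4+ + OH-
Kb = [OH-]²/(0.091 − [OH-]) = 1.6 × 10^-5
Since Kb ≪ C₀, [OH-] ≈ √(Kb·C₀) = 1.21 × 10^-3 M.
pOH = −log(1.21 × 10^-3) = 2.92; pH = 14.00 − 2.92 = 11.08

pH = 11.08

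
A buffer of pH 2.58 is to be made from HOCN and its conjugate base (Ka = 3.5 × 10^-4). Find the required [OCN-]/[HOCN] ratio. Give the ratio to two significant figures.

pKa = -log(3.5 × 10^-4) = 3.456
pH = pKa + log(r) ⇒ log(r) = 2.58 − 3.456 = -0.876
r = [OCN-]/[HOCN] = 10^(-0.876) = 0.133

ratio = 0.13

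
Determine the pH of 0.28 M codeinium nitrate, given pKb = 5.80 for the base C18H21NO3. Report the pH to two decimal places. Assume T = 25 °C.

pH = 4.38

C18H22NO3+ is the conjugate acid of the weak base C18H21NO3.
Kb = 10^(−5.80) = 1.58 × 10^-6
Ka = Kw/Kb = 1.0×10^-14 / 1.58 × 10^-6 = 6.33 × 10^-9
Let x = [H+] at equilibrium. Ka = x²/(0.28 − x).
Neglecting x in the denominator: x = √(6.33 × 10^-9 × 0.28) = 4.21 × 10^-5 M
pH = −log[H+] = −log(4.21 × 10^-5) = 4.38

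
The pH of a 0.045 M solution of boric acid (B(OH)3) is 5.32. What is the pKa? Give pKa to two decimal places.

[H+] = 10^(-5.32) = 4.79 × 10^-6 M
At equilibrium [HA] = 0.045 − 4.79 × 10^-6 = 4.50 × 10^-2 M
Ka = [H+][A-]/[HA] = (4.79 × 10^-6)² / 4.50 × 10^-2 = 5.10 × 10^-10
pKa = -log(5.10 × 10^-10) = 9.29

pKa = 9.29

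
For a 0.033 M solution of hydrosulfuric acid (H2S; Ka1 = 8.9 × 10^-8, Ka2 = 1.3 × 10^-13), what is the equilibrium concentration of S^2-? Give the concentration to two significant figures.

First ionization gives [H+] ≈ [HS-] = 5.42 × 10^-5 M.
Second step: Ka2 = [H+][S^2-]/[HS-] ≈ [S^2-] (since [H+] ≈ [HS-]).
So [S^2-] ≈ Ka2.

1.3 × 10^-13 M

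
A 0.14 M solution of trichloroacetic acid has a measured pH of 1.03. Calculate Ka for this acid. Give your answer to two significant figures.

Ka = 1.9 × 10^-1

[H+] = 10^(-1.03) = 9.33 × 10^-2 M
At equilibrium [HA] = 0.14 − 9.33 × 10^-2 = 4.67 × 10^-2 M
Ka = [H+][A-]/[HA] = (9.33 × 10^-2)² / 4.67 × 10^-2 = 1.9 × 10^-1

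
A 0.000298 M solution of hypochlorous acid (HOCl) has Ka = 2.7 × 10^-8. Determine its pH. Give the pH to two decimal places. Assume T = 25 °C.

HOCl ⇌ OCl- + H+
From the ICE table, Ka = x²/(0.000298 − x) = 2.7 × 10^-8.
Neglecting x in the denominator: x = √(2.7 × 10^-8 × 0.000298) = 2.84 × 10^-6 M
Check: 0.95% ionized — well under 5%, approximation valid.
pH = −log(2.84 × 10^-6) = 5.55

pH = 5.55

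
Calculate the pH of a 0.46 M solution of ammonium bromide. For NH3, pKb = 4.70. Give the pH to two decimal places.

pH = 4.82

NH4+ is the conjugate acid of the weak base NH3.
Kb = 10^(−4.70) = 2.00 × 10^-5
Ka = Kw/Kb = 1.0×10^-14 / 2.00 × 10^-5 = 5.00 × 10^-10
Let x = [H+] at equilibrium. Ka = x²/(0.46 − x).
Neglecting x in the denominator: x = √(5.00 × 10^-10 × 0.46) = 1.52 × 10^-5 M
pH = −log(1.52 × 10^-5) = 4.82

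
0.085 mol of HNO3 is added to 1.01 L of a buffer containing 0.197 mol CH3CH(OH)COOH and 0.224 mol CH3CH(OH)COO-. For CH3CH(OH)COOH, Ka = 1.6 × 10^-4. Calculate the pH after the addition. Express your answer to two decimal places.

Added H+ converts CH3CH(OH)COO- to CH3CH(OH)COOH: CH3CH(OH)COOH → 0.282 mol, CH3CH(OH)COO- → 0.139 mol.
pKa = −log(1.6 × 10^-4) = 3.796
pH = pKa + log(n_CH3CH(OH)COO-/n_CH3CH(OH)COOH) = 3.796 + log(0.139/0.282) = 3.796 + (-0.307)

pH = 3.49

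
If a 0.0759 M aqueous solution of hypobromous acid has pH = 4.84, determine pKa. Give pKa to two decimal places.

[H+] = 10^(-4.84) = 1.45 × 10^-5 M
At equilibrium [HA] = 0.0759 − 1.45 × 10^-5 = 7.59 × 10^-2 M
Ka = [H+][A-]/[HA] = (1.45 × 10^-5)² / 7.59 × 10^-2 = 2.77 × 10^-9
pKa = -log(2.77 × 10^-9) = 8.56

pKa = 8.56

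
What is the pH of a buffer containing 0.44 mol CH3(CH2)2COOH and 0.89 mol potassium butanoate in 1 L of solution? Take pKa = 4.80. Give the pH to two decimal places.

Using pH = pKa + log([base]/[acid]) with [base]/[acid] = 0.89/0.44:
pH = 4.80 + (+0.306) = 5.11

pH = 5.11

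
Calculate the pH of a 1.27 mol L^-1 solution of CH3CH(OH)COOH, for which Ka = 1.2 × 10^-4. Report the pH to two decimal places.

pH = 1.91

CH3CH(OH)COOH ⇌ CH3CH(OH)COO- + H+
Ka = [H+]²/(1.27 − [H+]) = 1.2 × 10^-4
Neglecting [H+] in the denominator: [H+] = √(1.2 × 10^-4 × 1.27) = 1.23 × 10^-2 M
([H+]/C₀ = 0.97% < 5%, so the approximation holds.)
pH = −log(1.23 × 10^-2) = 1.91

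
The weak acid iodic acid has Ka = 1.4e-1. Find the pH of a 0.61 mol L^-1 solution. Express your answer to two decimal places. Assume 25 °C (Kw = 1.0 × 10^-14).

HIO3 ⇌ IO3- + H+
From the ICE table, Ka = [H+]²/(0.61 − [H+]) = 1.4 × 10^-1.
Here C₀/Ka ≈ 4.36, so the small-[H+] approximation fails. Use the quadratic:
[H+] = [−0.14 + √(0.14² + 0.342)]/2 = 2.30 × 10^-1 M
pH = −log[H+] = −log(2.30 × 10^-1) = 0.64

pH = 0.64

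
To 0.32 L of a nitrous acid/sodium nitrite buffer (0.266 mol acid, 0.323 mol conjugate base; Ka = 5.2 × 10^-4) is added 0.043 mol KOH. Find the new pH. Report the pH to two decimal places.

After neutralization: n(HNO2) = 0.223 mol, n(NO2-) = 0.366 mol.
pKa = −log(5.2 × 10^-4) = 3.284
pH = pKa + log(n_NO2-/n_HNO2) = 3.284 + log(0.366/0.223) = 3.284 + (+0.215)

pH = 3.50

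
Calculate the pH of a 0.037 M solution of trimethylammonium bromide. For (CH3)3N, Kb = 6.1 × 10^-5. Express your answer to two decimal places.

(CH3)3NH+ is the conjugate acid of the weak base (CH3)3N.
Ka = Kw/Kb = 1.0×10^-14 / 6.1 × 10^-5 = 1.64 × 10^-10
From the ICE table, Ka = [H+]²/(0.037 − [H+]) = 1.64 × 10^-10.
Since Ka ≪ C₀, [H+] ≈ √(Ka·C₀) = 2.46 × 10^-6 M.
Check: 0.0067% ionized — well under 5%, approximation valid.
pH = −log[H+] = −log(2.46 × 10^-6) = 5.61

pH = 5.61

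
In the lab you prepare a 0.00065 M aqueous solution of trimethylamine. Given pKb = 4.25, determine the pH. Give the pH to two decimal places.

(CH3)3N + H2O ⇌ (CH3)3NH+ + OH-
Kb = 10^(−4.25) = 5.62 × 10^-5
Let x = [OH-] at equilibrium. Kb = x²/(0.00065 − x).
The 5% rule fails; solving x² + Kb·x − Kb·C₀ = 0 exactly:
x = (−Kb + √(Kb² + 4·Kb·C₀))/2 = 1.65 × 10^-4 M
pOH = −log(1.65 × 10^-4) = 3.78; pH = 14.00 − 3.78 = 10.22

pH = 10.22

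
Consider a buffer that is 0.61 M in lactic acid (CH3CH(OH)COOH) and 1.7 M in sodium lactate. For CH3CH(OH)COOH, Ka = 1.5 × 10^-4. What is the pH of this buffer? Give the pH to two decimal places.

pH = 4.27

pKa = −log(1.5 × 10^-4) = 3.824
Using pH = pKa + log([base]/[acid]) with [base]/[acid] = 1.7/0.61:
pH = 3.824 + (+0.445) = 4.27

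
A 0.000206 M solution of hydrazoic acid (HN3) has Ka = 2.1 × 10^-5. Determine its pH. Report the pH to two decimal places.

HN3 ⇌ N3- + H+
Ka = [H+]²/(0.000206 − [H+]) = 2.1 × 10^-5
The 5% rule fails; solving [H+]² + Ka·[H+] − Ka·C₀ = 0 exactly:
[H+] = (−Ka + √(Ka² + 4·Ka·C₀))/2 = 5.61 × 10^-5 M
pH = −log[H+] = −log(5.61 × 10^-5) = 4.25

pH = 4.25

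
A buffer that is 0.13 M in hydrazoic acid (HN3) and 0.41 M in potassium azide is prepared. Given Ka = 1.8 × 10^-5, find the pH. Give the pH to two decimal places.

pH = 5.24

pKa = −log(1.8 × 10^-5) = 4.745
pH = pKa + log([A⁻]/[HA]) = 4.745 + log(0.41/0.13)
pH = 4.745 + (+0.499) = 5.24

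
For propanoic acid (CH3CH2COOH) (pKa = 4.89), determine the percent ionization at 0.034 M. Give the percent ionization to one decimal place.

CH3CH2COOH ⇌ CH3CH2COO- + H+; let x = [H+] at equilibrium.
Ka = 10^(−4.89) = 1.29 × 10^-5
x ≈ √(Ka·C₀) = √(1.29 × 10^-5 × 0.034) = 6.62 × 10^-4 M
Fraction ionized = 6.62 × 10^-4 / 0.034 = 0.0195 → 1.9%

1.9%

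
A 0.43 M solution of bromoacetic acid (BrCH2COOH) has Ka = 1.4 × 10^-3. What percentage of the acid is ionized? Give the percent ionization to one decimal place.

BrCH2COOH ⇌ BrCH2COO- + H+; let x = [H+] at equilibrium.
Ka = x²/(C₀ − x); solving the quadratic gives x = 2.38 × 10^-2 M.
% ionization = x/C₀ × 100% = 2.38 × 10^-2/0.43 × 100% = 5.5%

5.5%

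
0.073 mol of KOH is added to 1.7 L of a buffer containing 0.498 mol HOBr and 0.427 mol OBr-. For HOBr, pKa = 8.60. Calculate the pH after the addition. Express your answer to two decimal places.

pH = 8.67

After neutralization: n(HOBr) = 0.425 mol, n(OBr-) = 0.5 mol.
pH = pKa + log([A⁻]/[HA]) = 8.60 + log(0.5/0.425) = 8.60 +0.071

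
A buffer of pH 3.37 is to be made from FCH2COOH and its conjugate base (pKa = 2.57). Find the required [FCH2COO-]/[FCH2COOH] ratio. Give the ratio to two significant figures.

ratio = 6.3

pH = pKa + log(r) ⇒ log(r) = 3.37 − 2.57 = +0.80
r = [FCH2COO-]/[FCH2COOH] = 10^(+0.80) = 6.31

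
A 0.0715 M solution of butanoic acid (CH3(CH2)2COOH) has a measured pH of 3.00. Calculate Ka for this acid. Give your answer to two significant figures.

[H+] = 10^(-3.00) = 1.00 × 10^-3 M
At equilibrium [HA] = 0.0715 − 1.00 × 10^-3 = 7.05 × 10^-2 M
Ka = [H+][A-]/[HA] = (1.00 × 10^-3)² / 7.05 × 10^-2 = 1.4 × 10^-5

Ka = 1.4 × 10^-5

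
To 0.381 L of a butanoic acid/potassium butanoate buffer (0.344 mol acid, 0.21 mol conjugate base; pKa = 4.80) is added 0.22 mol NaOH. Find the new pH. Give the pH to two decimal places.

pH = 5.34

After neutralization: n(CH3(CH2)2COOH) = 0.124 mol, n(CH3(CH2)2COO-) = 0.43 mol.
pH = pKa + log([A⁻]/[HA]) = 4.80 + log(0.43/0.124) = 4.80 +0.540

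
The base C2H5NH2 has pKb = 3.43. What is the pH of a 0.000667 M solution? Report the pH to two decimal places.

pH = 10.54

C2H5NH2 + H2O ⇌ C2H5NH3+ + OH-
Kb = 10^(−3.43) = 3.72 × 10^-4
From the ICE table, Kb = [OH-]²/(0.000667 − [OH-]) = 3.72 × 10^-4.
The 5% rule fails; solving [OH-]² + Kb·[OH-] − Kb·C₀ = 0 exactly:
[OH-] = (−Kb + √(Kb² + 4·Kb·C₀))/2 = 3.46 × 10^-4 M
pOH = −log(3.46 × 10^-4) = 3.46; pH = 14.00 − 3.46 = 10.54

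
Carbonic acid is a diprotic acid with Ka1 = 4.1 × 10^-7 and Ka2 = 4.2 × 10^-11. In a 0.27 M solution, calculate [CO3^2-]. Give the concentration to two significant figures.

First ionization gives [H+] ≈ [HCO3-] = 3.33 × 10^-4 M.
Second step: Ka2 = [H+][CO3^2-]/[HCO3-] ≈ [CO3^2-] (since [H+] ≈ [HCO3-]).
So [CO3^2-] ≈ Ka2.

4.2 × 10^-11 M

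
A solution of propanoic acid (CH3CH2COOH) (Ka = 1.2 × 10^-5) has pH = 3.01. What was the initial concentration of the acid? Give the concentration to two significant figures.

[H+] = 10^(-3.01) = 9.77 × 10^-4 M = x
Ka = x²/(C₀ − x) ⇒ C₀ = x + x²/Ka
C₀ = 9.77 × 10^-4 + (9.77 × 10^-4)²/(1.2 × 10^-5) = 8.05 × 10^-2 M

C₀ = 8.1 × 10^-2 M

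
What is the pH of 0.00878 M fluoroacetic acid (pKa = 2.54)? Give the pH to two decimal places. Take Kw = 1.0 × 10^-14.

pH = 2.42

FCH2COOH ⇌ FCH2COO- + H+
Ka = 10^(−2.54) = 2.88 × 10^-3
Ka = [H+]²/(0.00878 − [H+]) = 2.88 × 10^-3
Here C₀/Ka ≈ 3.05, so the small-[H+] approximation fails. Use the quadratic:
[H+] = [−0.00288 + √(0.00288² + 0.000101)]/2 = 3.79 × 10^-3 M
pH = −log[H+] = −log(3.79 × 10^-3) = 2.42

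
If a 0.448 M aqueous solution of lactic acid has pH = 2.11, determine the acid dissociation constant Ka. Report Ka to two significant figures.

[H+] = 10^(-2.11) = 7.76 × 10^-3 M
At equilibrium [HA] = 0.448 − 7.76 × 10^-3 = 4.40 × 10^-1 M
Ka = [H+][A-]/[HA] = (7.76 × 10^-3)² / 4.40 × 10^-1 = 1.4 × 10^-4

Ka = 1.4 × 10^-4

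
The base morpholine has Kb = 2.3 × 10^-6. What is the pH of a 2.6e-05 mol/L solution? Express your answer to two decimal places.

C4H8ONH + H2O ⇌ C4H8ONH2+ + OH-
Let x = [OH-] at equilibrium. Kb = x²/(2.6e-05 − x).
The 5% rule fails; solving x² + Kb·x − Kb·C₀ = 0 exactly:
x = [−2.3e-06 + √(2.3e-06² + 2.39e-10)]/2 = 6.67 × 10^-6 M
pOH = −log(6.67 × 10^-6) = 5.18; pH = 14.00 − 5.18 = 8.82

pH = 8.82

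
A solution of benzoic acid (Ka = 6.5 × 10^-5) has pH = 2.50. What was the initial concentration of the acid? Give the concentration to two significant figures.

[H+] = 10^(-2.50) = 3.16 × 10^-3 M = x
Ka = x²/(C₀ − x) ⇒ C₀ = x + x²/Ka
C₀ = 3.16 × 10^-3 + (3.16 × 10^-3)²/(6.5 × 10^-5) = 1.57 × 10^-1 M

C₀ = 1.6 × 10^-1 M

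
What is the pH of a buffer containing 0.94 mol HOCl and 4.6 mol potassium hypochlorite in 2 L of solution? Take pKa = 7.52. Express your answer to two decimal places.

pH = 8.21

Henderson–Hasselbalch: pH = pKa + log([OCl-]/[HOCl]) = 7.52 + log(4.6/0.94)
pH = 7.52 + (+0.690) = 8.21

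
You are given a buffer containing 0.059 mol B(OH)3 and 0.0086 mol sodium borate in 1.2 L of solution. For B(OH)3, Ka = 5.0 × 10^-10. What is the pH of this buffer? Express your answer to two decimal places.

pKa = −log(5.0 × 10^-10) = 9.301
Using pH = pKa + log([base]/[acid]) with [base]/[acid] = 0.0086/0.059:
pH = 9.301 + (-0.836) = 8.46

pH = 8.46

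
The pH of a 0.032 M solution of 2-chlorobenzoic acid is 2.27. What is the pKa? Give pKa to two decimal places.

pKa = 2.97

[H+] = 10^(-2.27) = 5.37 × 10^-3 M
At equilibrium [HA] = 0.032 − 5.37 × 10^-3 = 2.66 × 10^-2 M
Ka = [H+][A-]/[HA] = (5.37 × 10^-3)² / 2.66 × 10^-2 = 1.08 × 10^-3
pKa = -log(1.08 × 10^-3) = 2.97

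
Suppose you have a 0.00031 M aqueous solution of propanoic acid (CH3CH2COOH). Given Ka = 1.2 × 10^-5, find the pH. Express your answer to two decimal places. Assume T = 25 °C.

CH3CH2COOH ⇌ CH3CH2COO- + H+
Let x = [H+] at equilibrium. Ka = x²/(0.00031 − x).
The 5% rule fails; solving x² + Ka·x − Ka·C₀ = 0 exactly:
x = (−Ka + √(Ka² + 4·Ka·C₀))/2 = 5.53 × 10^-5 M
pH = −log[H+] = −log(5.53 × 10^-5) = 4.26

pH = 4.26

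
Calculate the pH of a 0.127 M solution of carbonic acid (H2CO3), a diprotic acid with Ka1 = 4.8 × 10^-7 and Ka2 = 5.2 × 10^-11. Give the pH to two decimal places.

Ka1 ≫ Ka2, so treat the first dissociation as the only significant source of H+.
Ka1 = x²/(0.127 − x) = 4.8 × 10^-7
x ≈ √(4.8 × 10^-7 × 0.127) = 2.47 × 10^-4 M
pH = −log(2.47 × 10^-4) = 3.61

pH = 3.61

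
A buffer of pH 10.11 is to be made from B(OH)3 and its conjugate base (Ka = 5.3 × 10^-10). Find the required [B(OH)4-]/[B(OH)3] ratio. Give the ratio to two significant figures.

pKa = -log(5.3 × 10^-10) = 9.276
pH = pKa + log(r) ⇒ log(r) = 10.11 − 9.276 = +0.834
r = [B(OH)4-]/[B(OH)3] = 10^(+0.834) = 6.82

ratio = 6.8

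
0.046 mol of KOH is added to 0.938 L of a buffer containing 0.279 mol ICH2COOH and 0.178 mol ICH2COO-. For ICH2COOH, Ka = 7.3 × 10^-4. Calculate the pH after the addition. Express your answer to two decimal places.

pH = 3.12

OH- converts ICH2COOH to ICH2COO-: ICH2COOH → 0.233 mol, ICH2COO- → 0.224 mol.
pKa = −log(7.3 × 10^-4) = 3.137
pH = pKa + log(n_ICH2COO-/n_ICH2COOH) = 3.137 + log(0.224/0.233) = 3.137 + (-0.017)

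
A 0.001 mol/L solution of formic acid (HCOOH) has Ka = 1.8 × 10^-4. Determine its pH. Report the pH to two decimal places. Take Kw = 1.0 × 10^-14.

pH = 3.46

HCOOH ⇌ HCOO- + H+
Ka = [H+]²/(0.001 − [H+]) = 1.8 × 10^-4
[H+] is not negligible relative to C₀; solve [H+]² + 0.00018·[H+] − 1.8e-07 = 0.
[H+] = (−Ka + √(Ka² + 4·Ka·C₀))/2 = 3.44 × 10^-4 M
pH = −log[H+] = −log(3.44 × 10^-4) = 3.46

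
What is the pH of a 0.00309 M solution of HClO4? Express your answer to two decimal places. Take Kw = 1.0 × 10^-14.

pH = 2.51

HClO4 is a strong acid and dissociates completely, so [H+] = 0.00309 M.
pH = -log(0.00309) = 2.51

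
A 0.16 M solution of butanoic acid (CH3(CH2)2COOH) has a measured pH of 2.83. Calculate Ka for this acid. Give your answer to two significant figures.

[H+] = 10^(-2.83) = 1.48 × 10^-3 M
At equilibrium [HA] = 0.16 − 1.48 × 10^-3 = 1.59 × 10^-1 M
Ka = [H+][A-]/[HA] = (1.48 × 10^-3)² / 1.59 × 10^-1 = 1.4 × 10^-5

Ka = 1.4 × 10^-5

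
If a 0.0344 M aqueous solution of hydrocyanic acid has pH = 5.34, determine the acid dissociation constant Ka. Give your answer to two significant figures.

[H+] = 10^(-5.34) = 4.57 × 10^-6 M
At equilibrium [HA] = 0.0344 − 4.57 × 10^-6 = 3.44 × 10^-2 M
Ka = [H+][A-]/[HA] = (4.57 × 10^-6)² / 3.44 × 10^-2 = 6.1 × 10^-10

Ka = 6.1 × 10^-10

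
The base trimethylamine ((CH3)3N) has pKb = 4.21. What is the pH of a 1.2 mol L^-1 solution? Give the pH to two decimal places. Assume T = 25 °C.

(CH3)3N + H2O ⇌ (CH3)3NH+ + OH-
Kb = 10^(−4.21) = 6.17 × 10^-5
Kb = x²/(1.2 − x) = 6.17 × 10^-5
Since Kb ≪ C₀, x ≈ √(Kb·C₀) = 8.60 × 10^-3 M.
Check: 0.72% ionized — well under 5%, approximation valid.
pOH = 2.07, so pH = 14.00 − pOH = 11.93

pH = 11.93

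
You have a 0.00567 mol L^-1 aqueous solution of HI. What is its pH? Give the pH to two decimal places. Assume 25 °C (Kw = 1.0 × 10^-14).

HI is a strong acid and dissociates completely, so [H+] = 0.00567 M.
pH = -log(0.00567) = 2.25

pH = 2.25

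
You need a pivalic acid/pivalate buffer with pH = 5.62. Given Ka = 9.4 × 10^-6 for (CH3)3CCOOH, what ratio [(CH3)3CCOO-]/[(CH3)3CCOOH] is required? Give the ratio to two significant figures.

pKa = -log(9.4 × 10^-6) = 5.027
pH = pKa + log(r) ⇒ log(r) = 5.62 − 5.027 = +0.593
r = [(CH3)3CCOO-]/[(CH3)3CCOOH] = 10^(+0.593) = 3.92

ratio = 3.9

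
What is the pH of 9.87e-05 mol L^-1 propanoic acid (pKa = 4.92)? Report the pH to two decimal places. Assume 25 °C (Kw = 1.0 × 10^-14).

CH3CH2COOH ⇌ CH3CH2COO- + H+
Ka = 10^(−4.92) = 1.20 × 10^-5
From the ICE table, Ka = [H+]²/(9.87e-05 − [H+]) = 1.20 × 10^-5.
[H+] is not negligible relative to C₀; solve [H+]² + 1.2e-05·[H+] − 1.18e-09 = 0.
[H+] = (−Ka + √(Ka² + 4·Ka·C₀))/2 = 2.89 × 10^-5 M
pH = −log[H+] = −log(2.89 × 10^-5) = 4.54

pH = 4.54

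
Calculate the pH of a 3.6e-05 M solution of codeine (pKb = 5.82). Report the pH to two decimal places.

C18H21NO3 + H2O ⇌ C18H22NO3+ + OH-
Kb = 10^(−5.82) = 1.51 × 10^-6
Kb = [OH-]²/(3.6e-05 − [OH-]) = 1.51 × 10^-6
Here C₀/Kb ≈ 23.8, so the small-[OH-] approximation fails. Use the quadratic:
[OH-] = [−1.51e-06 + √(1.51e-06² + 2.17e-10)]/2 = 6.66 × 10^-6 M
pOH = −log(6.66 × 10^-6) = 5.18; pH = 14.00 − 5.18 = 8.82

pH = 8.82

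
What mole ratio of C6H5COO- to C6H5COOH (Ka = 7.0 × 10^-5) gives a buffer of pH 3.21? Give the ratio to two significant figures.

ratio = 0.11

pKa = -log(7.0 × 10^-5) = 4.155
pH = pKa + log(r) ⇒ log(r) = 3.21 − 4.155 = -0.945
r = [C6H5COO-]/[C6H5COOH] = 10^(-0.945) = 0.114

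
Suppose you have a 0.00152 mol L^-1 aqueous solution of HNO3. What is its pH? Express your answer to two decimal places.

HNO3 is a strong acid and dissociates completely, so [H+] = 0.00152 M.
pH = -log(0.00152) = 2.82

pH = 2.82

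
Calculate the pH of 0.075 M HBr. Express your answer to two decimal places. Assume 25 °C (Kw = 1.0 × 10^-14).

pH = 1.12

HBr is a strong acid and dissociates completely, so [H+] = 0.075 M.
pH = -log(0.075) = 1.12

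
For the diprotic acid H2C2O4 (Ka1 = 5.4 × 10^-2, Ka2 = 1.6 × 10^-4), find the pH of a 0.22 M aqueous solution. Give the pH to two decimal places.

Since Ka1 ≫ Ka2, the first ionization dominates [H+].
Ka1 = x²/(0.22 − x) = 5.4 × 10^-2
Solving the quadratic: x = (−Ka1 + √(Ka1² + 4·Ka1·C₀))/2 = 8.53 × 10^-2 M
pH = −log(8.53 × 10^-2) = 1.07

pH = 1.07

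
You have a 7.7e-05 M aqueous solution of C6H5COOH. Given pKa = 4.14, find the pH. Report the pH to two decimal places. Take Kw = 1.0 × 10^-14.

C6H5COOH ⇌ C6H5COO- + H+
Ka = 10^(−4.14) = 7.24 × 10^-5
From the ICE table, Ka = x²/(7.7e-05 − x) = 7.24 × 10^-5.
The 5% rule fails; solving x² + Ka·x − Ka·C₀ = 0 exactly:
x = (−Ka + √(Ka² + 4·Ka·C₀))/2 = 4.68 × 10^-5 M
pH = −log[H+] = −log(4.68 × 10^-5) = 4.33

pH = 4.33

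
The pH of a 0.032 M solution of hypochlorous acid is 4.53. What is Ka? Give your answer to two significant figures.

[H+] = 10^(-4.53) = 2.95 × 10^-5 M
At equilibrium [HA] = 0.032 − 2.95 × 10^-5 = 3.20 × 10^-2 M
Ka = [H+][A-]/[HA] = (2.95 × 10^-5)² / 3.20 × 10^-2 = 2.7 × 10^-8

Ka = 2.7 × 10^-8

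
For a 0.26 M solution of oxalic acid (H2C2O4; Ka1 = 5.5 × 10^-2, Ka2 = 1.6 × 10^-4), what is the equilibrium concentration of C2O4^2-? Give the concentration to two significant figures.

First ionization gives [H+] ≈ [HC2O4-] = 9.52 × 10^-2 M.
Second step: Ka2 = [H+][C2O4^2-]/[HC2O4-] ≈ [C2O4^2-] (since [H+] ≈ [HC2O4-]).
So [C2O4^2-] ≈ Ka2.

1.6 × 10^-4 M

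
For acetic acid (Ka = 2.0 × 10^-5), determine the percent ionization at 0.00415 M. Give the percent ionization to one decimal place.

6.7%

CH3COOH ⇌ CH3COO- + H+; let x = [H+] at equilibrium.
Ka = x²/(C₀ − x); solving the quadratic gives x = 2.78 × 10^-4 M.
% ionization = x/C₀ × 100% = 2.78 × 10^-4/0.00415 × 100% = 6.7%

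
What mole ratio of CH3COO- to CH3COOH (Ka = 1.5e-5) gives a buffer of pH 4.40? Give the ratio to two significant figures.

pKa = -log(1.5 × 10^-5) = 4.824
pH = pKa + log(r) ⇒ log(r) = 4.40 − 4.824 = -0.424
r = [CH3COO-]/[CH3COOH] = 10^(-0.424) = 0.377

ratio = 0.38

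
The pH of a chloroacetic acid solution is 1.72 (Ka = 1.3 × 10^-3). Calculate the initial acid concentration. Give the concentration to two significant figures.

[H+] = 10^(-1.72) = 1.91 × 10^-2 M = x
Ka = x²/(C₀ − x) ⇒ C₀ = x + x²/Ka
C₀ = 1.91 × 10^-2 + (1.91 × 10^-2)²/(1.3 × 10^-3) = 3.00 × 10^-1 M

C₀ = 3.0 × 10^-1 M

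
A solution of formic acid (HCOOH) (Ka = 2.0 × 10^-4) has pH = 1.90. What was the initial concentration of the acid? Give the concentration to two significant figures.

C₀ = 8.1 × 10^-1 M

[H+] = 10^(-1.90) = 1.26 × 10^-2 M = x
Ka = x²/(C₀ − x) ⇒ C₀ = x + x²/Ka
C₀ = 1.26 × 10^-2 + (1.26 × 10^-2)²/(2.0 × 10^-4) = 8.06 × 10^-1 M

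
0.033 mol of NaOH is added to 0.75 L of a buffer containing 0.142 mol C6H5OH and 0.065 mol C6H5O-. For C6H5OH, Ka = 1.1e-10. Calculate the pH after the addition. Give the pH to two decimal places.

OH- converts C6H5OH to C6H5O-: C6H5OH → 0.109 mol, C6H5O- → 0.098 mol.
pKa = −log(1.1 × 10^-10) = 9.959
pH = pKa + log([A⁻]/[HA]) = 9.959 + log(0.098/0.109) = 9.959 -0.046

pH = 9.91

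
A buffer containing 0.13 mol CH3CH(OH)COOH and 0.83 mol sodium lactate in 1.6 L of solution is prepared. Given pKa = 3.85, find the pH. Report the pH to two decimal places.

pH = 4.66

Henderson–Hasselbalch: pH = pKa + log([CH3CH(OH)COO-]/[CH3CH(OH)COOH]) = 3.85 + log(0.83/0.13)
pH = 3.85 + (+0.805) = 4.66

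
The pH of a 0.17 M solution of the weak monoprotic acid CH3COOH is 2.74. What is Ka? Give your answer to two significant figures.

[H+] = 10^(-2.74) = 1.82 × 10^-3 M
At equilibrium [HA] = 0.17 − 1.82 × 10^-3 = 1.68 × 10^-1 M
Ka = [H+][A-]/[HA] = (1.82 × 10^-3)² / 1.68 × 10^-1 = 2.0 × 10^-5

Ka = 2.0 × 10^-5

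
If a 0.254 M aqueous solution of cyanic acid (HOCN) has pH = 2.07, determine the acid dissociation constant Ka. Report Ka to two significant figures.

[H+] = 10^(-2.07) = 8.51 × 10^-3 M
At equilibrium [HA] = 0.254 − 8.51 × 10^-3 = 2.45 × 10^-1 M
Ka = [H+][A-]/[HA] = (8.51 × 10^-3)² / 2.45 × 10^-1 = 3.0 × 10^-4

Ka = 3.0 × 10^-4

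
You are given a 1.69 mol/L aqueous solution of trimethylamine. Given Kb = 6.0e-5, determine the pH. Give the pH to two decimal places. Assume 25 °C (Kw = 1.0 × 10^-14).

pH = 12.00

(CH3)3N + H2O ⇌ (CH3)3NH+ + OH-
From the ICE table, Kb = x²/(1.69 − x) = 6.0 × 10^-5.
Since Kb ≪ C₀, x ≈ √(Kb·C₀) = 1.01 × 10^-2 M.
pOH = −log(1.01 × 10^-2) = 2.00; pH = 14.00 − 2.00 = 12.00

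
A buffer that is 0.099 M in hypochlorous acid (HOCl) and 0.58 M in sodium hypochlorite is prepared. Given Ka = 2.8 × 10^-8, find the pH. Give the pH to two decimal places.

pKa = −log(2.8 × 10^-8) = 7.553
pH = pKa + log([A⁻]/[HA]) = 7.553 + log(0.58/0.099)
pH = 7.553 + (+0.768) = 8.32

pH = 8.32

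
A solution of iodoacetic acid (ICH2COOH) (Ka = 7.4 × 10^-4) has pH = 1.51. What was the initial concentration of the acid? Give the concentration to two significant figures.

[H+] = 10^(-1.51) = 3.09 × 10^-2 M = x
Ka = x²/(C₀ − x) ⇒ C₀ = x + x²/Ka
C₀ = 3.09 × 10^-2 + (3.09 × 10^-2)²/(7.4 × 10^-4) = 1.32 M

C₀ = 1.3 M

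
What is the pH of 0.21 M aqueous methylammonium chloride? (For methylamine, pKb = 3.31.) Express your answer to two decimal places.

pH = 5.68

CH3NH3+ is the conjugate acid of the weak base CH3NH2.
Kb = 10^(−3.31) = 4.90 × 10^-4
Ka = Kw/Kb = 1.0×10^-14 / 4.90 × 10^-4 = 2.04 × 10^-11
Ka = [H+]²/(0.21 − [H+]) = 2.04 × 10^-11
Neglecting [H+] in the denominator: [H+] = √(2.04 × 10^-11 × 0.21) = 2.07 × 10^-6 M
([H+]/C₀ = 0.00099% < 5%, so the approximation holds.)
pH = −log(2.07 × 10^-6) = 5.68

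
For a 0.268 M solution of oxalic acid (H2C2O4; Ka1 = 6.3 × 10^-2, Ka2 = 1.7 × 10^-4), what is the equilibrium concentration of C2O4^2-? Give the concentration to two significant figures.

First ionization gives [H+] ≈ [HC2O4-] = 1.02 × 10^-1 M.
Second step: Ka2 = [H+][C2O4^2-]/[HC2O4-] ≈ [C2O4^2-] (since [H+] ≈ [HC2O4-]).
So [C2O4^2-] ≈ Ka2.

1.7 × 10^-4 M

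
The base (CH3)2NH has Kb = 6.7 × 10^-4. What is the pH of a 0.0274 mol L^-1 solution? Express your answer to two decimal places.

pH = 11.60

(CH3)2NH + H2O ⇌ (CH3)2NH2+ + OH-
From the ICE table, Kb = [OH-]²/(0.0274 − [OH-]) = 6.7 × 10^-4.
[OH-] is not negligible relative to C₀; solve [OH-]² + 0.00067·[OH-] − 1.84e-05 = 0.
[OH-] = (−Kb + √(Kb² + 4·Kb·C₀))/2 = 3.96 × 10^-3 M
pOH = −log(3.96 × 10^-3) = 2.40; pH = 14.00 − 2.40 = 11.60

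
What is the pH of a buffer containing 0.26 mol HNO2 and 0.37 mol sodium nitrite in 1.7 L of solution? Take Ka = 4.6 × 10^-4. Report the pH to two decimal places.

pH = 3.49

pKa = −log(4.6 × 10^-4) = 3.337
Henderson–Hasselbalch: pH = pKa + log([NO2-]/[HNO2]) = 3.337 + log(0.37/0.26)
pH = 3.337 + (+0.153) = 3.49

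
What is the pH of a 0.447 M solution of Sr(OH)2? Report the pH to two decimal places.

pH = 13.95

Sr(OH)2 is a strong base (each formula unit releases 2 OH-); [OH-] = 0.894 M.
pOH = -log(0.894) = 0.05
pH = 14.00 - 0.05 = 13.95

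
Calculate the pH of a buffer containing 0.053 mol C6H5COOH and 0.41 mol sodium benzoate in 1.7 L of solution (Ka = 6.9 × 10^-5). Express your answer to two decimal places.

pKa = −log(6.9 × 10^-5) = 4.161
Using pH = pKa + log([base]/[acid]) with [base]/[acid] = 0.41/0.053:
pH = 4.161 + (+0.889) = 5.05

pH = 5.05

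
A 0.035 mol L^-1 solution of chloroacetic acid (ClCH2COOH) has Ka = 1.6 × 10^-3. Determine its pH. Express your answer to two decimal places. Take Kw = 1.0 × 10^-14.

ClCH2COOH ⇌ ClCH2COO- + H+
From the ICE table, Ka = [H+]²/(0.035 − [H+]) = 1.6 × 10^-3.
The 5% rule fails; solving [H+]² + Ka·[H+] − Ka·C₀ = 0 exactly:
[H+] = (−Ka + √(Ka² + 4·Ka·C₀))/2 = 6.73 × 10^-3 M
pH = −log[H+] = −log(6.73 × 10^-3) = 2.17

pH = 2.17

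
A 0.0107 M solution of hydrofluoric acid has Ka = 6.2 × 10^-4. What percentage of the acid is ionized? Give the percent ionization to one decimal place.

21.3%

HF ⇌ F- + H+; let x = [H+] at equilibrium.
Ka = x²/(C₀ − x); solving the quadratic gives x = 2.28 × 10^-3 M.
Fraction ionized = 2.28 × 10^-3 / 0.0107 = 0.2131 → 21.3%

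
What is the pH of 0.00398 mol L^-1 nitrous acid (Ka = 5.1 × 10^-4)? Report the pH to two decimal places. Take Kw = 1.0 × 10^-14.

pH = 2.92

HNO2 ⇌ NO2- + H+
Ka = x²/(0.00398 − x) = 5.1 × 10^-4
x is not negligible relative to C₀; solve x² + 0.00051·x − 2.03e-06 = 0.
x = [−0.00051 + √(0.00051² + 8.12e-06)]/2 = 1.19 × 10^-3 M
pH = −log(1.19 × 10^-3) = 2.92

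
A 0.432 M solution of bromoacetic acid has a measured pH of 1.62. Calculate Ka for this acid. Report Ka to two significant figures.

Ka = 1.4 × 10^-3

[H+] = 10^(-1.62) = 2.40 × 10^-2 M
At equilibrium [HA] = 0.432 − 2.40 × 10^-2 = 4.08 × 10^-1 M
Ka = [H+][A-]/[HA] = (2.40 × 10^-2)² / 4.08 × 10^-1 = 1.4 × 10^-3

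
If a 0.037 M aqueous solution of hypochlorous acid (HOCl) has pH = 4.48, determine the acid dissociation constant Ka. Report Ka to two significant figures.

Ka = 3.0 × 10^-8

[H+] = 10^(-4.48) = 3.31 × 10^-5 M
At equilibrium [HA] = 0.037 − 3.31 × 10^-5 = 3.70 × 10^-2 M
Ka = [H+][A-]/[HA] = (3.31 × 10^-5)² / 3.70 × 10^-2 = 3.0 × 10^-8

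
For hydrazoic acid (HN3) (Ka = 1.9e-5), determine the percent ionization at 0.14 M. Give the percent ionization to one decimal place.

1.2%

HN3 ⇌ N3- + H+; let x = [H+] at equilibrium.
x ≈ √(Ka·C₀) = √(1.9 × 10^-5 × 0.14) = 1.63 × 10^-3 M
Fraction ionized = 1.63 × 10^-3 / 0.14 = 0.0116 → 1.2%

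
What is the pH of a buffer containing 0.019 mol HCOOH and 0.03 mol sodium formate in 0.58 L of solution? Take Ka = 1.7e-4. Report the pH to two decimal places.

pKa = −log(1.7 × 10^-4) = 3.770
Using pH = pKa + log([base]/[acid]) with [base]/[acid] = 0.03/0.019:
pH = 3.770 + (+0.198) = 3.97

pH = 3.97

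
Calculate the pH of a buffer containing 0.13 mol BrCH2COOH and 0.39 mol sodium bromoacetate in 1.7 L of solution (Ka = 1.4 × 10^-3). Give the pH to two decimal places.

pKa = −log(1.4 × 10^-3) = 2.854
pH = pKa + log([A⁻]/[HA]) = 2.854 + log(0.39/0.13)
pH = 2.854 + (+0.477) = 3.33

pH = 3.33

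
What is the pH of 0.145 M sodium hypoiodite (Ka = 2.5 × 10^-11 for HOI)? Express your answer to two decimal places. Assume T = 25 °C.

OI- is the conjugate base of the weak acid HOI.
Kb = Kw/Ka = 1.0×10^-14 / 2.5 × 10^-11 = 4.00 × 10^-4
Let x = [OH-] at equilibrium. Kb = x²/(0.145 − x).
x is not negligible relative to C₀; solve x² + 0.0004·x − 5.8e-05 = 0.
x = (−Kb + √(Kb² + 4·Kb·C₀))/2 = 7.42 × 10^-3 M
pOH = −log(7.42 × 10^-3) = 2.13; pH = 14.00 − 2.13 = 11.87

pH = 11.87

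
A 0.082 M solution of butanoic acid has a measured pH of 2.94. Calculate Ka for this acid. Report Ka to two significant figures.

Ka = 1.6 × 10^-5

[H+] = 10^(-2.94) = 1.15 × 10^-3 M
At equilibrium [HA] = 0.082 − 1.15 × 10^-3 = 8.09 × 10^-2 M
Ka = [H+][A-]/[HA] = (1.15 × 10^-3)² / 8.09 × 10^-2 = 1.6 × 10^-5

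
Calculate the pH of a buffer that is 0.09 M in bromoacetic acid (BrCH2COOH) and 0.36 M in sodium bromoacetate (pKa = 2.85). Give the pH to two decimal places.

pH = 3.45

Using pH = pKa + log([base]/[acid]) with [base]/[acid] = 0.36/0.09:
pH = 2.85 + (+0.602) = 3.45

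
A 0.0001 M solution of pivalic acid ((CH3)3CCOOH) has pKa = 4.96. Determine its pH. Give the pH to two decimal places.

(CH3)3CCOOH ⇌ (CH3)3CCOO- + H+
Ka = 10^(−4.96) = 1.10 × 10^-5
Let x = [H+] at equilibrium. Ka = x²/(0.0001 − x).
x is not negligible relative to C₀; solve x² + 1.1e-05·x − 1.1e-09 = 0.
x = (−Ka + √(Ka² + 4·Ka·C₀))/2 = 2.81 × 10^-5 M
pH = −log(2.81 × 10^-5) = 4.55

pH = 4.55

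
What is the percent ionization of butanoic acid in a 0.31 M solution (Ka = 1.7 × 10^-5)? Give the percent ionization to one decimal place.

0.7%

CH3(CH2)2COOH ⇌ CH3(CH2)2COO- + H+; let x = [H+] at equilibrium.
x ≈ √(Ka·C₀) = √(1.7 × 10^-5 × 0.31) = 2.30 × 10^-3 M
Fraction ionized = 2.30 × 10^-3 / 0.31 = 0.0074 → 0.7%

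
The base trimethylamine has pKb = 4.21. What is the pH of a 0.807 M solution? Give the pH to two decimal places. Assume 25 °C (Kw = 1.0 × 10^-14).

(CH3)3N + H2O ⇌ (CH3)3NH+ + OH-
Kb = 10^(−4.21) = 6.17 × 10^-5
Kb = x²/(0.807 − x) = 6.17 × 10^-5
Neglecting x in the denominator: x = √(6.17 × 10^-5 × 0.807) = 7.06 × 10^-3 M
pOH = 2.15, so pH = 14.00 − pOH = 11.85

pH = 11.85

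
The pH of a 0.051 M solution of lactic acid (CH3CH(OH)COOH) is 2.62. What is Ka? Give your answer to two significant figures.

Ka = 1.2 × 10^-4

[H+] = 10^(-2.62) = 2.40 × 10^-3 M
At equilibrium [HA] = 0.051 − 2.40 × 10^-3 = 4.86 × 10^-2 M
Ka = [H+][A-]/[HA] = (2.40 × 10^-3)² / 4.86 × 10^-2 = 1.2 × 10^-4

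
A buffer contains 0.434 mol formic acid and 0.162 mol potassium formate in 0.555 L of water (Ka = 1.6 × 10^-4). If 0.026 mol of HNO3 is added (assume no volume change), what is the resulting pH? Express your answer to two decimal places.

After neutralization: n(HCOOH) = 0.46 mol, n(HCOO-) = 0.136 mol.
pKa = −log(1.6 × 10^-4) = 3.796
pH = pKa + log([A⁻]/[HA]) = 3.796 + log(0.136/0.46) = 3.796 -0.529

pH = 3.27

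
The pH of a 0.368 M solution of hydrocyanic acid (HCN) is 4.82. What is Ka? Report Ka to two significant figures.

[H+] = 10^(-4.82) = 1.51 × 10^-5 M
At equilibrium [HA] = 0.368 − 1.51 × 10^-5 = 3.68 × 10^-1 M
Ka = [H+][A-]/[HA] = (1.51 × 10^-5)² / 3.68 × 10^-1 = 6.2 × 10^-10

Ka = 6.2 × 10^-10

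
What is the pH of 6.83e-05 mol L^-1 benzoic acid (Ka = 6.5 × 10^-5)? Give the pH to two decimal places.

pH = 4.38

C6H5COOH ⇌ C6H5COO- + H+
From the ICE table, Ka = [H+]²/(6.83e-05 − [H+]) = 6.5 × 10^-5.
The 5% rule fails; solving [H+]² + Ka·[H+] − Ka·C₀ = 0 exactly:
[H+] = (−Ka + √(Ka² + 4·Ka·C₀))/2 = 4.16 × 10^-5 M
pH = −log[H+] = −log(4.16 × 10^-5) = 4.38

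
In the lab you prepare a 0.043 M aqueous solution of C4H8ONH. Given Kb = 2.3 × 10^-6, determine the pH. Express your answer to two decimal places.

pH = 10.50

C4H8ONH + H2O ⇌ C4H8ONH2+ + OH-
Let x = [OH-] at equilibrium. Kb = x²/(0.043 − x).
Neglecting x in the denominator: x = √(2.3 × 10^-6 × 0.043) = 3.14 × 10^-4 M
pOH = −log(3.14 × 10^-4) = 3.50; pH = 14.00 − 3.50 = 10.50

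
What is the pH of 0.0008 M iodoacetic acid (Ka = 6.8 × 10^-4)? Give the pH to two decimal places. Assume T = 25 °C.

pH = 3.33

ICH2COOH ⇌ ICH2COO- + H+
Let x = [H+] at equilibrium. Ka = x²/(0.0008 − x).
Here C₀/Ka ≈ 1.18, so the small-x approximation fails. Use the quadratic:
x = [−0.00068 + √(0.00068² + 2.18e-06)]/2 = 4.72 × 10^-4 M
pH = −log(4.72 × 10^-4) = 3.33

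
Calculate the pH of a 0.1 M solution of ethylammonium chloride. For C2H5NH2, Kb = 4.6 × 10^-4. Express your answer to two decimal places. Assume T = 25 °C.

pH = 5.83

C2H5NH3+ is the conjugate acid of the weak base C2H5NH2.
Ka = Kw/Kb = 1.0×10^-14 / 4.6 × 10^-4 = 2.17 × 10^-11
From the ICE table, Ka = [H+]²/(0.1 − [H+]) = 2.17 × 10^-11.
Since Ka ≪ C₀, [H+] ≈ √(Ka·C₀) = 1.47 × 10^-6 M.
pH = −log(1.47 × 10^-6) = 5.83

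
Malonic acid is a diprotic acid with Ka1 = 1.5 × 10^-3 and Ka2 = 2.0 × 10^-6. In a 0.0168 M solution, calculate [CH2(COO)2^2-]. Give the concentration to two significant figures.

2.0 × 10^-6 M

First ionization gives [H+] ≈ [CH2(COOH)COO-] = 4.33 × 10^-3 M.
Second step: Ka2 = [H+][CH2(COO)2^2-]/[CH2(COOH)COO-] ≈ [CH2(COO)2^2-] (since [H+] ≈ [CH2(COOH)COO-]).
So [CH2(COO)2^2-] ≈ Ka2.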